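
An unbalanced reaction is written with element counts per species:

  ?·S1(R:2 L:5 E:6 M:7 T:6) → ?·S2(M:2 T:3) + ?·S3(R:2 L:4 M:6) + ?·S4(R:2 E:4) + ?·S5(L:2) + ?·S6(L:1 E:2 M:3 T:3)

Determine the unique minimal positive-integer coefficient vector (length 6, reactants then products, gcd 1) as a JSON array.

R: 4·2 = 8 | 2·0+1·2+3·2+5·0+6·0 = 8
L: 4·5 = 20 | 2·0+1·4+3·0+5·2+6·1 = 20
E: 4·6 = 24 | 2·0+1·0+3·4+5·0+6·2 = 24
M: 4·7 = 28 | 2·2+1·6+3·0+5·0+6·3 = 28
T: 4·6 = 24 | 2·3+1·0+3·0+5·0+6·3 = 24
gcd(4,2,1,3,5,6) = 1

Coefficients: [4, 2, 1, 3, 5, 6]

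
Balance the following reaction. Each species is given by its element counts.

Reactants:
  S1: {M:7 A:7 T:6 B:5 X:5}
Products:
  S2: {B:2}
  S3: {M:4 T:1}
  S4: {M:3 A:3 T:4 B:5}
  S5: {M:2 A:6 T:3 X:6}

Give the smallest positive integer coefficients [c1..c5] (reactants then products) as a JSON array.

Coefficients: [6, 5, 5, 4, 5]

M: 6·7 = 42 | 5·0+5·4+4·3+5·2 = 42
A: 6·7 = 42 | 5·0+5·0+4·3+5·6 = 42
T: 6·6 = 36 | 5·0+5·1+4·4+5·3 = 36
B: 6·5 = 30 | 5·2+5·0+4·5+5·0 = 30
X: 6·5 = 30 | 5·0+5·0+4·0+5·6 = 30
gcd(6,5,5,4,5) = 1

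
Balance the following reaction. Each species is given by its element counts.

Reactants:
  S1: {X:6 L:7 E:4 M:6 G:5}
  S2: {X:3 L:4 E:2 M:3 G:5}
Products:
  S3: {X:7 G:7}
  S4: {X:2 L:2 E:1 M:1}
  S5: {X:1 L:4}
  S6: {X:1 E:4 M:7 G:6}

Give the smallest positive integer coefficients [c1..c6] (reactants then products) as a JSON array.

X: 4·6+1·3 = 27 | 1·7+6·2+5·1+3·1 = 27
L: 4·7+1·4 = 32 | 1·0+6·2+5·4+3·0 = 32
E: 4·4+1·2 = 18 | 1·0+6·1+5·0+3·4 = 18
M: 4·6+1·3 = 27 | 1·0+6·1+5·0+3·7 = 27
G: 4·5+1·5 = 25 | 1·7+6·0+5·0+3·6 = 25
gcd(4,1,1,6,5,3) = 1

Coefficients: [4, 1, 1, 6, 5, 3]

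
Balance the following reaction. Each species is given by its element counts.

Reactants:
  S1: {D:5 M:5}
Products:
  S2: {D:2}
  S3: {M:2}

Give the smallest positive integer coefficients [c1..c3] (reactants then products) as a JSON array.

Coefficients: [2, 5, 5]

D: 2·5 = 10 | 5·2+5·0 = 10
M: 2·5 = 10 | 5·0+5·2 = 10
gcd(2,5,5) = 1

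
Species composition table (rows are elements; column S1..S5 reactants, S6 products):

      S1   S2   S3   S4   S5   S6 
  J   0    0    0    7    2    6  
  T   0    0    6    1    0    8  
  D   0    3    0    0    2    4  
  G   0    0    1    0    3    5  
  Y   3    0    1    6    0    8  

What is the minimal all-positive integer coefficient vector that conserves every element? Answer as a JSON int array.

J: 5·0+2·0+5·0+2·7+5·2 = 24 | 4·6 = 24
T: 5·0+2·0+5·6+2·1+5·0 = 32 | 4·8 = 32
D: 5·0+2·3+5·0+2·0+5·2 = 16 | 4·4 = 16
G: 5·0+2·0+5·1+2·0+5·3 = 20 | 4·5 = 20
Y: 5·3+2·0+5·1+2·6+5·0 = 32 | 4·8 = 32
gcd(5,2,5,2,5,4) = 1

Coefficients: [5, 2, 5, 2, 5, 4]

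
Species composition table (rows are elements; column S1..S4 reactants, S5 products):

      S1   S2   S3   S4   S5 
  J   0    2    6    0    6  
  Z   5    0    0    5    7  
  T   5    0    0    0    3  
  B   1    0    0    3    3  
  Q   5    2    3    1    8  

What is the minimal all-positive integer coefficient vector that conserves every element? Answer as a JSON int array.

Coefficients: [3, 6, 3, 4, 5]

J: 3·0+6·2+3·6+4·0 = 30 | 5·6 = 30
Z: 3·5+6·0+3·0+4·5 = 35 | 5·7 = 35
T: 3·5+6·0+3·0+4·0 = 15 | 5·3 = 15
B: 3·1+6·0+3·0+4·3 = 15 | 5·3 = 15
Q: 3·5+6·2+3·3+4·1 = 40 | 5·8 = 40
gcd(3,6,3,4,5) = 1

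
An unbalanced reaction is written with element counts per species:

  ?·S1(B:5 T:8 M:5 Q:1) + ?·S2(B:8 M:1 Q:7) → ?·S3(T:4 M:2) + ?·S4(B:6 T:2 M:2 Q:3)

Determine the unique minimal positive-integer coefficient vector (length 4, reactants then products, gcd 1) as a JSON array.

Coefficients: [4, 2, 5, 6]

B: 4·5+2·8 = 36 | 5·0+6·6 = 36
T: 4·8+2·0 = 32 | 5·4+6·2 = 32
M: 4·5+2·1 = 22 | 5·2+6·2 = 22
Q: 4·1+2·7 = 18 | 5·0+6·3 = 18
gcd(4,2,5,6) = 1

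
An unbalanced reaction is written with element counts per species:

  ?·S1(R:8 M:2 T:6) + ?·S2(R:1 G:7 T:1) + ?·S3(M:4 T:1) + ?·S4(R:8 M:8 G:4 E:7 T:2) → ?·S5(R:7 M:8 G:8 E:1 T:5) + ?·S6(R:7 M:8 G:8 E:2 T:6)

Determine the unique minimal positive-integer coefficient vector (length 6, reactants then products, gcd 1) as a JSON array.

Coefficients: [2, 4, 5, 1, 1, 3]

R: 2·8+4·1+5·0+1·8 = 28 | 1·7+3·7 = 28
M: 2·2+4·0+5·4+1·8 = 32 | 1·8+3·8 = 32
G: 2·0+4·7+5·0+1·4 = 32 | 1·8+3·8 = 32
E: 2·0+4·0+5·0+1·7 = 7 | 1·1+3·2 = 7
T: 2·6+4·1+5·1+1·2 = 23 | 1·5+3·6 = 23
gcd(2,4,5,1,1,3) = 1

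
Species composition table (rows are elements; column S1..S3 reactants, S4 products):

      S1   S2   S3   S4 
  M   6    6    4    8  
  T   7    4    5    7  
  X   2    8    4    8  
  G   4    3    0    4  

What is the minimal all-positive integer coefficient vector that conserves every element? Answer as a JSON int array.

M: 2·6+4·6+1·4 = 40 | 5·8 = 40
T: 2·7+4·4+1·5 = 35 | 5·7 = 35
X: 2·2+4·8+1·4 = 40 | 5·8 = 40
G: 2·4+4·3+1·0 = 20 | 5·4 = 20
gcd(2,4,1,5) = 1

Coefficients: [2, 4, 1, 5]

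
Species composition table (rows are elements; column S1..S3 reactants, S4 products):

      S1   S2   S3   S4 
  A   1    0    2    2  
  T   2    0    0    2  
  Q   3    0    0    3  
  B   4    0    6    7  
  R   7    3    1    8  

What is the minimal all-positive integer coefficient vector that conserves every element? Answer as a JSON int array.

A: 6·1+1·0+3·2 = 12 | 6·2 = 12
T: 6·2+1·0+3·0 = 12 | 6·2 = 12
Q: 6·3+1·0+3·0 = 18 | 6·3 = 18
B: 6·4+1·0+3·6 = 42 | 6·7 = 42
R: 6·7+1·3+3·1 = 48 | 6·8 = 48
gcd(6,1,3,6) = 1

Coefficients: [6, 1, 3, 6]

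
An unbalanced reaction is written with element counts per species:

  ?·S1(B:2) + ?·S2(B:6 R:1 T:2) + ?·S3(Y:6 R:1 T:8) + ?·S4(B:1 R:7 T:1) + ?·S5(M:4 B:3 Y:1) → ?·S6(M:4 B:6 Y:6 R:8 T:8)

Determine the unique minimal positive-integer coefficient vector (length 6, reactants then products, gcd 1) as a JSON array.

Coefficients: [3, 1, 5, 6, 6, 6]

M: 3·0+1·0+5·0+6·0+6·4 = 24 | 6·4 = 24
B: 3·2+1·6+5·0+6·1+6·3 = 36 | 6·6 = 36
Y: 3·0+1·0+5·6+6·0+6·1 = 36 | 6·6 = 36
R: 3·0+1·1+5·1+6·7+6·0 = 48 | 6·8 = 48
T: 3·0+1·2+5·8+6·1+6·0 = 48 | 6·8 = 48
gcd(3,1,5,6,6,6) = 1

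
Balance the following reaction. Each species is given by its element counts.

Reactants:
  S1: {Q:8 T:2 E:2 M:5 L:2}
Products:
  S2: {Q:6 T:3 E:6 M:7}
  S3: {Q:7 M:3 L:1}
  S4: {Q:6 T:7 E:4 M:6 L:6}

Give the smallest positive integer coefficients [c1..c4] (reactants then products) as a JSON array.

Coefficients: [5, 1, 4, 1]

Q: 5·8 = 40 | 1·6+4·7+1·6 = 40
T: 5·2 = 10 | 1·3+4·0+1·7 = 10
E: 5·2 = 10 | 1·6+4·0+1·4 = 10
M: 5·5 = 25 | 1·7+4·3+1·6 = 25
L: 5·2 = 10 | 1·0+4·1+1·6 = 10
gcd(5,1,4,1) = 1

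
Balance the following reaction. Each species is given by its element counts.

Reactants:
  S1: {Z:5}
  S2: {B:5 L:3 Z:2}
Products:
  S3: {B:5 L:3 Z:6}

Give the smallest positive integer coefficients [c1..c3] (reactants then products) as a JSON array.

Coefficients: [4, 5, 5]

B: 4·0+5·5 = 25 | 5·5 = 25
L: 4·0+5·3 = 15 | 5·3 = 15
Z: 4·5+5·2 = 30 | 5·6 = 30
gcd(4,5,5) = 1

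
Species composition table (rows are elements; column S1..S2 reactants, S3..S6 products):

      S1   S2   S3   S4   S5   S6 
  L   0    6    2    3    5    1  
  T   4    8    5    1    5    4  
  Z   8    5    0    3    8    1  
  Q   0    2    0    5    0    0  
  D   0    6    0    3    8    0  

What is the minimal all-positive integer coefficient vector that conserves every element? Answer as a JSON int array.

Coefficients: [1, 5, 3, 2, 3, 3]

L: 1·0+5·6 = 30 | 3·2+2·3+3·5+3·1 = 30
T: 1·4+5·8 = 44 | 3·5+2·1+3·5+3·4 = 44
Z: 1·8+5·5 = 33 | 3·0+2·3+3·8+3·1 = 33
Q: 1·0+5·2 = 10 | 3·0+2·5+3·0+3·0 = 10
D: 1·0+5·6 = 30 | 3·0+2·3+3·8+3·0 = 30
gcd(1,5,3,2,3,3) = 1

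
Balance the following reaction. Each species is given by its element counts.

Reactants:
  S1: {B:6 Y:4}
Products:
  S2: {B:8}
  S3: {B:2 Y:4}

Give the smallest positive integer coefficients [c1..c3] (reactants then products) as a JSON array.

Coefficients: [2, 1, 2]

B: 2·6 = 12 | 1·8+2·2 = 12
Y: 2·4 = 8 | 1·0+2·4 = 8
gcd(2,1,2) = 1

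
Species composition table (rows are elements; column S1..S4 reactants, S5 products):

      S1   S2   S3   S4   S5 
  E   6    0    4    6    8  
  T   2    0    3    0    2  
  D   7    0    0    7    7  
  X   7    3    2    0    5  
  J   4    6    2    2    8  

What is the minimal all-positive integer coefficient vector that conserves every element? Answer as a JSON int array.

Coefficients: [1, 3, 2, 3, 4]

E: 1·6+3·0+2·4+3·6 = 32 | 4·8 = 32
T: 1·2+3·0+2·3+3·0 = 8 | 4·2 = 8
D: 1·7+3·0+2·0+3·7 = 28 | 4·7 = 28
X: 1·7+3·3+2·2+3·0 = 20 | 4·5 = 20
J: 1·4+3·6+2·2+3·2 = 32 | 4·8 = 32
gcd(1,3,2,3,4) = 1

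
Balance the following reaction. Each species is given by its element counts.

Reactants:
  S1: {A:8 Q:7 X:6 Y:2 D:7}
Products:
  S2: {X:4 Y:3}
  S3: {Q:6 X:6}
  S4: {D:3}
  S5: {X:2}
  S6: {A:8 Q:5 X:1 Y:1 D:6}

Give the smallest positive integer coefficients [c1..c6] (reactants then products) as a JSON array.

A: 6·8 = 48 | 2·0+2·0+2·0+5·0+6·8 = 48
Q: 6·7 = 42 | 2·0+2·6+2·0+5·0+6·5 = 42
X: 6·6 = 36 | 2·4+2·6+2·0+5·2+6·1 = 36
Y: 6·2 = 12 | 2·3+2·0+2·0+5·0+6·1 = 12
D: 6·7 = 42 | 2·0+2·0+2·3+5·0+6·6 = 42
gcd(6,2,2,2,5,6) = 1

Coefficients: [6, 2, 2, 2, 5, 6]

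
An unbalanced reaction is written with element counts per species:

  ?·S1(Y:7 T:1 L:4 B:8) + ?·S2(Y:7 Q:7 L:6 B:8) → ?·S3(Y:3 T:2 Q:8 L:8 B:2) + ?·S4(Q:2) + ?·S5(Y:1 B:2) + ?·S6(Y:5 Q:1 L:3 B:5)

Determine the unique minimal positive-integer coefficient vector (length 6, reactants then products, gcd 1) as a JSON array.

Y: 2·7+2·7 = 28 | 1·3+1·0+5·1+4·5 = 28
T: 2·1+2·0 = 2 | 1·2+1·0+5·0+4·0 = 2
Q: 2·0+2·7 = 14 | 1·8+1·2+5·0+4·1 = 14
L: 2·4+2·6 = 20 | 1·8+1·0+5·0+4·3 = 20
B: 2·8+2·8 = 32 | 1·2+1·0+5·2+4·5 = 32
gcd(2,2,1,1,5,4) = 1

Coefficients: [2, 2, 1, 1, 5, 4]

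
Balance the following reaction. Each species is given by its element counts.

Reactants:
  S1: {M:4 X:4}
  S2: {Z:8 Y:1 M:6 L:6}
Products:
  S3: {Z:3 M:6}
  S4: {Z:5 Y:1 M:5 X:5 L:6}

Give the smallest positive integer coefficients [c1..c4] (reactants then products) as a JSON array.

Coefficients: [5, 4, 4, 4]

Z: 5·0+4·8 = 32 | 4·3+4·5 = 32
Y: 5·0+4·1 = 4 | 4·0+4·1 = 4
M: 5·4+4·6 = 44 | 4·6+4·5 = 44
X: 5·4+4·0 = 20 | 4·0+4·5 = 20
L: 5·0+4·6 = 24 | 4·0+4·6 = 24
gcd(5,4,4,4) = 1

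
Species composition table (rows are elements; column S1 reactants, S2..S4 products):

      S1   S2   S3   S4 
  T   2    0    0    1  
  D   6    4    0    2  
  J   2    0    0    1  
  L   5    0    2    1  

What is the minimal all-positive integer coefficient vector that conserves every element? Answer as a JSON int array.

Coefficients: [2, 1, 3, 4]

T: 2·2 = 4 | 1·0+3·0+4·1 = 4
D: 2·6 = 12 | 1·4+3·0+4·2 = 12
J: 2·2 = 4 | 1·0+3·0+4·1 = 4
L: 2·5 = 10 | 1·0+3·2+4·1 = 10
gcd(2,1,3,4) = 1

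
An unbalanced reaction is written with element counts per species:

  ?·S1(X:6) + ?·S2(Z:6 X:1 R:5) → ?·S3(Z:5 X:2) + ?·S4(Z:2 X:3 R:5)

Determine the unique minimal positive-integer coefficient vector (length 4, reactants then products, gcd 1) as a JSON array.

Coefficients: [3, 5, 4, 5]

Z: 3·0+5·6 = 30 | 4·5+5·2 = 30
X: 3·6+5·1 = 23 | 4·2+5·3 = 23
R: 3·0+5·5 = 25 | 4·0+5·5 = 25
gcd(3,5,4,5) = 1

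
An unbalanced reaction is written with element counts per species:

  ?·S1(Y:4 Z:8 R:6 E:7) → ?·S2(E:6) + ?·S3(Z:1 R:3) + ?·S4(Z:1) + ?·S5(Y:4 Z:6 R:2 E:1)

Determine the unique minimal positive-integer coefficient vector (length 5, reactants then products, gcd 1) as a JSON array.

Y: 3·4 = 12 | 3·0+4·0+2·0+3·4 = 12
Z: 3·8 = 24 | 3·0+4·1+2·1+3·6 = 24
R: 3·6 = 18 | 3·0+4·3+2·0+3·2 = 18
E: 3·7 = 21 | 3·6+4·0+2·0+3·1 = 21
gcd(3,3,4,2,3) = 1

Coefficients: [3, 3, 4, 2, 3]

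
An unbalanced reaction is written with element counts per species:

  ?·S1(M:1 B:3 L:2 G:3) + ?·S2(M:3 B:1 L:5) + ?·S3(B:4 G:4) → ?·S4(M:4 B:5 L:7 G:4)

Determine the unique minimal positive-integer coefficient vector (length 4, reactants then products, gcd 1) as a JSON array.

Coefficients: [4, 4, 1, 4]

M: 4·1+4·3+1·0 = 16 | 4·4 = 16
B: 4·3+4·1+1·4 = 20 | 4·5 = 20
L: 4·2+4·5+1·0 = 28 | 4·7 = 28
G: 4·3+4·0+1·4 = 16 | 4·4 = 16
gcd(4,4,1,4) = 1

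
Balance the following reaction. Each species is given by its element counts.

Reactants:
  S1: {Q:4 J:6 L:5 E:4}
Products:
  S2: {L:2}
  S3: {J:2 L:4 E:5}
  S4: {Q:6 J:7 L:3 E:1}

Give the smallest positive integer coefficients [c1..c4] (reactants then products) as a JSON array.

Coefficients: [6, 1, 4, 4]

Q: 6·4 = 24 | 1·0+4·0+4·6 = 24
J: 6·6 = 36 | 1·0+4·2+4·7 = 36
L: 6·5 = 30 | 1·2+4·4+4·3 = 30
E: 6·4 = 24 | 1·0+4·5+4·1 = 24
gcd(6,1,4,4) = 1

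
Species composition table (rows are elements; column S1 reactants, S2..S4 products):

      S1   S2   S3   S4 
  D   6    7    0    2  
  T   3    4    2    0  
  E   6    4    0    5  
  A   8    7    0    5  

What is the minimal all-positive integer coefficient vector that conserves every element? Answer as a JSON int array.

D: 6·6 = 36 | 4·7+1·0+4·2 = 36
T: 6·3 = 18 | 4·4+1·2+4·0 = 18
E: 6·6 = 36 | 4·4+1·0+4·5 = 36
A: 6·8 = 48 | 4·7+1·0+4·5 = 48
gcd(6,4,1,4) = 1

Coefficients: [6, 4, 1, 4]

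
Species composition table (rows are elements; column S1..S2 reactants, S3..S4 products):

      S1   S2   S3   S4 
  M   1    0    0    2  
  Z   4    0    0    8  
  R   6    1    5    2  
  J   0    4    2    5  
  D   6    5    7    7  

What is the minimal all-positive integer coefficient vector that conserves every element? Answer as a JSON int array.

M: 4·1+5·0 = 4 | 5·0+2·2 = 4
Z: 4·4+5·0 = 16 | 5·0+2·8 = 16
R: 4·6+5·1 = 29 | 5·5+2·2 = 29
J: 4·0+5·4 = 20 | 5·2+2·5 = 20
D: 4·6+5·5 = 49 | 5·7+2·7 = 49
gcd(4,5,5,2) = 1

Coefficients: [4, 5, 5, 2]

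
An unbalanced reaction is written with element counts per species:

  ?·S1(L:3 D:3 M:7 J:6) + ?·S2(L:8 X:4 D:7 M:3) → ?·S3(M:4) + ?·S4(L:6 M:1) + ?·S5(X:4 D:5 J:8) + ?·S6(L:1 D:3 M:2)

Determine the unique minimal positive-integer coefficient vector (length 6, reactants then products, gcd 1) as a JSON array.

Coefficients: [4, 3, 5, 5, 3, 6]

L: 4·3+3·8 = 36 | 5·0+5·6+3·0+6·1 = 36
X: 4·0+3·4 = 12 | 5·0+5·0+3·4+6·0 = 12
D: 4·3+3·7 = 33 | 5·0+5·0+3·5+6·3 = 33
M: 4·7+3·3 = 37 | 5·4+5·1+3·0+6·2 = 37
J: 4·6+3·0 = 24 | 5·0+5·0+3·8+6·0 = 24
gcd(4,3,5,5,3,6) = 1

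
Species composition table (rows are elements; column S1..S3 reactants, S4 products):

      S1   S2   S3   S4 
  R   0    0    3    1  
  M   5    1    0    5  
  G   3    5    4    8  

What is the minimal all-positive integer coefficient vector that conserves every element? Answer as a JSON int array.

Coefficients: [5, 5, 2, 6]

R: 5·0+5·0+2·3 = 6 | 6·1 = 6
M: 5·5+5·1+2·0 = 30 | 6·5 = 30
G: 5·3+5·5+2·4 = 48 | 6·8 = 48
gcd(5,5,2,6) = 1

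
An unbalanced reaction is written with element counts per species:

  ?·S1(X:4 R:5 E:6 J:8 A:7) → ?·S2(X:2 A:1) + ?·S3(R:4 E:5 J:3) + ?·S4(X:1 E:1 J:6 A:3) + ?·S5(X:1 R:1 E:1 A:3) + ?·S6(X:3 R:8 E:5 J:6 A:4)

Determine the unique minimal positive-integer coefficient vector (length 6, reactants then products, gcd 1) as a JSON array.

Coefficients: [6, 5, 4, 5, 6, 1]

X: 6·4 = 24 | 5·2+4·0+5·1+6·1+1·3 = 24
R: 6·5 = 30 | 5·0+4·4+5·0+6·1+1·8 = 30
E: 6·6 = 36 | 5·0+4·5+5·1+6·1+1·5 = 36
J: 6·8 = 48 | 5·0+4·3+5·6+6·0+1·6 = 48
A: 6·7 = 42 | 5·1+4·0+5·3+6·3+1·4 = 42
gcd(6,5,4,5,6,1) = 1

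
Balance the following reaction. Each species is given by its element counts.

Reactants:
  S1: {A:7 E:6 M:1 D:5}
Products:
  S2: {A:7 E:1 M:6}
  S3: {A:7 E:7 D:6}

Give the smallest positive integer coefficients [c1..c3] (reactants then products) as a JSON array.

A: 6·7 = 42 | 1·7+5·7 = 42
E: 6·6 = 36 | 1·1+5·7 = 36
M: 6·1 = 6 | 1·6+5·0 = 6
D: 6·5 = 30 | 1·0+5·6 = 30
gcd(6,1,5) = 1

Coefficients: [6, 1, 5]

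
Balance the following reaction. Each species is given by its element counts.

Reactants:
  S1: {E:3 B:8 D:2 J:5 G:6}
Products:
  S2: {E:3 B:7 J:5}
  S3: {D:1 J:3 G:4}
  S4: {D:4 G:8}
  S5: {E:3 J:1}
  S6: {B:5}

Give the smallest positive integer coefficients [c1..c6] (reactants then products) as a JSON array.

Coefficients: [4, 1, 4, 1, 3, 5]

E: 4·3 = 12 | 1·3+4·0+1·0+3·3+5·0 = 12
B: 4·8 = 32 | 1·7+4·0+1·0+3·0+5·5 = 32
D: 4·2 = 8 | 1·0+4·1+1·4+3·0+5·0 = 8
J: 4·5 = 20 | 1·5+4·3+1·0+3·1+5·0 = 20
G: 4·6 = 24 | 1·0+4·4+1·8+3·0+5·0 = 24
gcd(4,1,4,1,3,5) = 1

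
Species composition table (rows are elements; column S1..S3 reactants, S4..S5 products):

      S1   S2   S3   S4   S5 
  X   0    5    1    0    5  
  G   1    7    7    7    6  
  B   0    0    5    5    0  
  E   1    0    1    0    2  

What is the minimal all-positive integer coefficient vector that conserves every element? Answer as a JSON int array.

Coefficients: [3, 3, 5, 5, 4]

X: 3·0+3·5+5·1 = 20 | 5·0+4·5 = 20
G: 3·1+3·7+5·7 = 59 | 5·7+4·6 = 59
B: 3·0+3·0+5·5 = 25 | 5·5+4·0 = 25
E: 3·1+3·0+5·1 = 8 | 5·0+4·2 = 8
gcd(3,3,5,5,4) = 1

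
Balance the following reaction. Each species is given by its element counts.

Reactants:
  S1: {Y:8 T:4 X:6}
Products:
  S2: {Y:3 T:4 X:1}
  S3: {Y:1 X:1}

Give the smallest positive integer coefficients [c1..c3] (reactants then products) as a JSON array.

Y: 1·8 = 8 | 1·3+5·1 = 8
T: 1·4 = 4 | 1·4+5·0 = 4
X: 1·6 = 6 | 1·1+5·1 = 6
gcd(1,1,5) = 1

Coefficients: [1, 1, 5]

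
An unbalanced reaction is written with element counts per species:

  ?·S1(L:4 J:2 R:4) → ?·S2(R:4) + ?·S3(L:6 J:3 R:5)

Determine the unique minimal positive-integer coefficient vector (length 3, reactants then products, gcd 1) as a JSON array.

L: 6·4 = 24 | 1·0+4·6 = 24
J: 6·2 = 12 | 1·0+4·3 = 12
R: 6·4 = 24 | 1·4+4·5 = 24
gcd(6,1,4) = 1

Coefficients: [6, 1, 4]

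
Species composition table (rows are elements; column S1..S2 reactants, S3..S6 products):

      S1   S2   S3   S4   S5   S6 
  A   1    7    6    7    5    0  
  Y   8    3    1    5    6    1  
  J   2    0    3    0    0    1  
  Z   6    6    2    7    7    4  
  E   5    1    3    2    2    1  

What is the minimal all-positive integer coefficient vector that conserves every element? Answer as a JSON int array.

Coefficients: [2, 6, 1, 4, 2, 1]

A: 2·1+6·7 = 44 | 1·6+4·7+2·5+1·0 = 44
Y: 2·8+6·3 = 34 | 1·1+4·5+2·6+1·1 = 34
J: 2·2+6·0 = 4 | 1·3+4·0+2·0+1·1 = 4
Z: 2·6+6·6 = 48 | 1·2+4·7+2·7+1·4 = 48
E: 2·5+6·1 = 16 | 1·3+4·2+2·2+1·1 = 16
gcd(2,6,1,4,2,1) = 1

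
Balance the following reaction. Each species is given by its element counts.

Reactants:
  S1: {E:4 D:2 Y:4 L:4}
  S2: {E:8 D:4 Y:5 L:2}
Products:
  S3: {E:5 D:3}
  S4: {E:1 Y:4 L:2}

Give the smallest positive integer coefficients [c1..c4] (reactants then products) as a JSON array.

E: 1·4+4·8 = 36 | 6·5+6·1 = 36
D: 1·2+4·4 = 18 | 6·3+6·0 = 18
Y: 1·4+4·5 = 24 | 6·0+6·4 = 24
L: 1·4+4·2 = 12 | 6·0+6·2 = 12
gcd(1,4,6,6) = 1

Coefficients: [1, 4, 6, 6]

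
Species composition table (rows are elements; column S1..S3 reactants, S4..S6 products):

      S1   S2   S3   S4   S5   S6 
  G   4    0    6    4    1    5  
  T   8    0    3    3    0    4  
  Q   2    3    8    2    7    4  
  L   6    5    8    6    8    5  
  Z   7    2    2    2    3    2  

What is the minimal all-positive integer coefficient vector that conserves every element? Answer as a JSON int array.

Coefficients: [1, 5, 5, 1, 5, 5]

G: 1·4+5·0+5·6 = 34 | 1·4+5·1+5·5 = 34
T: 1·8+5·0+5·3 = 23 | 1·3+5·0+5·4 = 23
Q: 1·2+5·3+5·8 = 57 | 1·2+5·7+5·4 = 57
L: 1·6+5·5+5·8 = 71 | 1·6+5·8+5·5 = 71
Z: 1·7+5·2+5·2 = 27 | 1·2+5·3+5·2 = 27
gcd(1,5,5,1,5,5) = 1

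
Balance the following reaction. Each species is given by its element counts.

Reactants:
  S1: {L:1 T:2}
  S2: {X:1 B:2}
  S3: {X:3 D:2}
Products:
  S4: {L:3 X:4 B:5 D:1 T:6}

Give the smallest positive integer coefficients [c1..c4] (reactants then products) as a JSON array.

L: 6·1+5·0+1·0 = 6 | 2·3 = 6
X: 6·0+5·1+1·3 = 8 | 2·4 = 8
B: 6·0+5·2+1·0 = 10 | 2·5 = 10
D: 6·0+5·0+1·2 = 2 | 2·1 = 2
T: 6·2+5·0+1·0 = 12 | 2·6 = 12
gcd(6,5,1,2) = 1

Coefficients: [6, 5, 1, 2]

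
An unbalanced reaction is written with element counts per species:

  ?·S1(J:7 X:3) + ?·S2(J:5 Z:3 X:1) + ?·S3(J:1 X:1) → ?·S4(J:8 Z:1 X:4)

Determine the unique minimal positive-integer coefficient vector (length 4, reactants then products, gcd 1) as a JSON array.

J: 2·7+1·5+5·1 = 24 | 3·8 = 24
Z: 2·0+1·3+5·0 = 3 | 3·1 = 3
X: 2·3+1·1+5·1 = 12 | 3·4 = 12
gcd(2,1,5,3) = 1

Coefficients: [2, 1, 5, 3]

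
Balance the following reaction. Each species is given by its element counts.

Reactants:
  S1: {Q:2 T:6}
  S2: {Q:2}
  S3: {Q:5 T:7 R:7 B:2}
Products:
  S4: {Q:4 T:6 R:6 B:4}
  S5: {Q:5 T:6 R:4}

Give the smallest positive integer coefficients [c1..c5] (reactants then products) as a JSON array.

Q: 2·2+4·2+6·5 = 42 | 3·4+6·5 = 42
T: 2·6+4·0+6·7 = 54 | 3·6+6·6 = 54
R: 2·0+4·0+6·7 = 42 | 3·6+6·4 = 42
B: 2·0+4·0+6·2 = 12 | 3·4+6·0 = 12
gcd(2,4,6,3,6) = 1

Coefficients: [2, 4, 6, 3, 6]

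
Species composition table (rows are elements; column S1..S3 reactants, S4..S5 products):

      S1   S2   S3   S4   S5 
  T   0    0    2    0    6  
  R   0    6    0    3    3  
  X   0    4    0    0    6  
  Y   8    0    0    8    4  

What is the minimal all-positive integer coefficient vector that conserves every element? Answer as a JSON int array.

Coefficients: [5, 3, 6, 4, 2]

T: 5·0+3·0+6·2 = 12 | 4·0+2·6 = 12
R: 5·0+3·6+6·0 = 18 | 4·3+2·3 = 18
X: 5·0+3·4+6·0 = 12 | 4·0+2·6 = 12
Y: 5·8+3·0+6·0 = 40 | 4·8+2·4 = 40
gcd(5,3,6,4,2) = 1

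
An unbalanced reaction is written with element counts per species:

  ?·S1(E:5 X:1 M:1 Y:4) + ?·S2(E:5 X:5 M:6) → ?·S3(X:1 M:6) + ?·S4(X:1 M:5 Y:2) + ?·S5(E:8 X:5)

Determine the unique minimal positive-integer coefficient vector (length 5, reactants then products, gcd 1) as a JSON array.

Coefficients: [2, 6, 3, 4, 5]

E: 2·5+6·5 = 40 | 3·0+4·0+5·8 = 40
X: 2·1+6·5 = 32 | 3·1+4·1+5·5 = 32
M: 2·1+6·6 = 38 | 3·6+4·5+5·0 = 38
Y: 2·4+6·0 = 8 | 3·0+4·2+5·0 = 8
gcd(2,6,3,4,5) = 1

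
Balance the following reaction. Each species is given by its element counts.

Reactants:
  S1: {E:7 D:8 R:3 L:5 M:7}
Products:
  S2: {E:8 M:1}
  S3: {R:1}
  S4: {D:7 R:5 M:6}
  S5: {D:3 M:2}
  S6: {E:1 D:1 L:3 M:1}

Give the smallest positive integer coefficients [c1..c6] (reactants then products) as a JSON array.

Coefficients: [3, 2, 4, 1, 4, 5]

E: 3·7 = 21 | 2·8+4·0+1·0+4·0+5·1 = 21
D: 3·8 = 24 | 2·0+4·0+1·7+4·3+5·1 = 24
R: 3·3 = 9 | 2·0+4·1+1·5+4·0+5·0 = 9
L: 3·5 = 15 | 2·0+4·0+1·0+4·0+5·3 = 15
M: 3·7 = 21 | 2·1+4·0+1·6+4·2+5·1 = 21
gcd(3,2,4,1,4,5) = 1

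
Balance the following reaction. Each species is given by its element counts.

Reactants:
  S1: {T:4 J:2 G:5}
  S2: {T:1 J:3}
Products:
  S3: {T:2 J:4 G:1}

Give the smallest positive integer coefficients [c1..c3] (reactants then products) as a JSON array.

Coefficients: [1, 6, 5]

T: 1·4+6·1 = 10 | 5·2 = 10
J: 1·2+6·3 = 20 | 5·4 = 20
G: 1·5+6·0 = 5 | 5·1 = 5
gcd(1,6,5) = 1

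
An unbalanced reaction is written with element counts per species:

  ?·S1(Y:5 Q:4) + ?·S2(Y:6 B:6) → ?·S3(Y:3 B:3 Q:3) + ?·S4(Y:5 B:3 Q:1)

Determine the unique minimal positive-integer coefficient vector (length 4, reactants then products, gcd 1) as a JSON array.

Coefficients: [2, 3, 1, 5]

Y: 2·5+3·6 = 28 | 1·3+5·5 = 28
B: 2·0+3·6 = 18 | 1·3+5·3 = 18
Q: 2·4+3·0 = 8 | 1·3+5·1 = 8
gcd(2,3,1,5) = 1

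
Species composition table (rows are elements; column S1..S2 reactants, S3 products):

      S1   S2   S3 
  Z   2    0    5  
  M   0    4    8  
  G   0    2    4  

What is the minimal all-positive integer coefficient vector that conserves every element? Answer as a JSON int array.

Coefficients: [5, 4, 2]

Z: 5·2+4·0 = 10 | 2·5 = 10
M: 5·0+4·4 = 16 | 2·8 = 16
G: 5·0+4·2 = 8 | 2·4 = 8
gcd(5,4,2) = 1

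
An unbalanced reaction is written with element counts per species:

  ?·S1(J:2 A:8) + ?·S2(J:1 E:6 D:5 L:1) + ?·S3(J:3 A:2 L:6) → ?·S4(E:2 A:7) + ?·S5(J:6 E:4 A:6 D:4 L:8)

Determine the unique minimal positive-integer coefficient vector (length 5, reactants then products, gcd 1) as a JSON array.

Coefficients: [4, 4, 6, 2, 5]

J: 4·2+4·1+6·3 = 30 | 2·0+5·6 = 30
E: 4·0+4·6+6·0 = 24 | 2·2+5·4 = 24
A: 4·8+4·0+6·2 = 44 | 2·7+5·6 = 44
D: 4·0+4·5+6·0 = 20 | 2·0+5·4 = 20
L: 4·0+4·1+6·6 = 40 | 2·0+5·8 = 40
gcd(4,4,6,2,5) = 1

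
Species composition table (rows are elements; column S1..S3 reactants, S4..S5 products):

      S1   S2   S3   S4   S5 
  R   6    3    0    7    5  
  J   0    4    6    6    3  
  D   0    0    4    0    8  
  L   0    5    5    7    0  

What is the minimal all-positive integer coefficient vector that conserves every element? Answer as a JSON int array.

Coefficients: [6, 3, 4, 5, 2]

R: 6·6+3·3+4·0 = 45 | 5·7+2·5 = 45
J: 6·0+3·4+4·6 = 36 | 5·6+2·3 = 36
D: 6·0+3·0+4·4 = 16 | 5·0+2·8 = 16
L: 6·0+3·5+4·5 = 35 | 5·7+2·0 = 35
gcd(6,3,4,5,2) = 1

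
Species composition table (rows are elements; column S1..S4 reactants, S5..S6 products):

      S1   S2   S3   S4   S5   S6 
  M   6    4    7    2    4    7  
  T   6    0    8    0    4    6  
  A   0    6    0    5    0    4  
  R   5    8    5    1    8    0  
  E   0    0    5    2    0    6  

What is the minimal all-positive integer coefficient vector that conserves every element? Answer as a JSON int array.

Coefficients: [2, 1, 4, 2, 5, 4]

M: 2·6+1·4+4·7+2·2 = 48 | 5·4+4·7 = 48
T: 2·6+1·0+4·8+2·0 = 44 | 5·4+4·6 = 44
A: 2·0+1·6+4·0+2·5 = 16 | 5·0+4·4 = 16
R: 2·5+1·8+4·5+2·1 = 40 | 5·8+4·0 = 40
E: 2·0+1·0+4·5+2·2 = 24 | 5·0+4·6 = 24
gcd(2,1,4,2,5,4) = 1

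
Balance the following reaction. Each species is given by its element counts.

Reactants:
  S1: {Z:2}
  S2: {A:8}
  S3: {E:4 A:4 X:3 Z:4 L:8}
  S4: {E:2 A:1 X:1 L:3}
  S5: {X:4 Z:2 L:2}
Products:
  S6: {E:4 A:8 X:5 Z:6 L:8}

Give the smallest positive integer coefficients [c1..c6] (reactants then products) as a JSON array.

E: 5·0+2·0+1·4+4·2+2·0 = 12 | 3·4 = 12
A: 5·0+2·8+1·4+4·1+2·0 = 24 | 3·8 = 24
X: 5·0+2·0+1·3+4·1+2·4 = 15 | 3·5 = 15
Z: 5·2+2·0+1·4+4·0+2·2 = 18 | 3·6 = 18
L: 5·0+2·0+1·8+4·3+2·2 = 24 | 3·8 = 24
gcd(5,2,1,4,2,3) = 1

Coefficients: [5, 2, 1, 4, 2, 3]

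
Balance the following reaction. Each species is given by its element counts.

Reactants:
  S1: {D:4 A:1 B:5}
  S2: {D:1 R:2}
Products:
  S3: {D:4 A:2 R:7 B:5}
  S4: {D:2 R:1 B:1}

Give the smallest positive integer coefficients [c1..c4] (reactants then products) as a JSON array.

Coefficients: [2, 6, 1, 5]

D: 2·4+6·1 = 14 | 1·4+5·2 = 14
A: 2·1+6·0 = 2 | 1·2+5·0 = 2
R: 2·0+6·2 = 12 | 1·7+5·1 = 12
B: 2·5+6·0 = 10 | 1·5+5·1 = 10
gcd(2,6,1,5) = 1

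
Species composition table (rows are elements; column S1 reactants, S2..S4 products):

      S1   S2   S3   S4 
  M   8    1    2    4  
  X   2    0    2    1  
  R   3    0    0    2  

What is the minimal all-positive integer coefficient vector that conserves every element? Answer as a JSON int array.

Coefficients: [4, 6, 1, 6]

M: 4·8 = 32 | 6·1+1·2+6·4 = 32
X: 4·2 = 8 | 6·0+1·2+6·1 = 8
R: 4·3 = 12 | 6·0+1·0+6·2 = 12
gcd(4,6,1,6) = 1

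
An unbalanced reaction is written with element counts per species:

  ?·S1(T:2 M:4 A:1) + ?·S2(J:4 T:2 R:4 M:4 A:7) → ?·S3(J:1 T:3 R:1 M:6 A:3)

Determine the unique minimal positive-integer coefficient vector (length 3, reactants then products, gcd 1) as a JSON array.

Coefficients: [5, 1, 4]

J: 5·0+1·4 = 4 | 4·1 = 4
T: 5·2+1·2 = 12 | 4·3 = 12
R: 5·0+1·4 = 4 | 4·1 = 4
M: 5·4+1·4 = 24 | 4·6 = 24
A: 5·1+1·7 = 12 | 4·3 = 12
gcd(5,1,4) = 1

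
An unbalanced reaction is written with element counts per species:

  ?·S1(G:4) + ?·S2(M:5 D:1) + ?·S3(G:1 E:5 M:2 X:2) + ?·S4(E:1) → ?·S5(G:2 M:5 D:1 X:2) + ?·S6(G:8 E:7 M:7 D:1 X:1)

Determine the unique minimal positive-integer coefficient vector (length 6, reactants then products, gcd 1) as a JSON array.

G: 4·4+3·0+2·1+4·0 = 18 | 1·2+2·8 = 18
E: 4·0+3·0+2·5+4·1 = 14 | 1·0+2·7 = 14
M: 4·0+3·5+2·2+4·0 = 19 | 1·5+2·7 = 19
D: 4·0+3·1+2·0+4·0 = 3 | 1·1+2·1 = 3
X: 4·0+3·0+2·2+4·0 = 4 | 1·2+2·1 = 4
gcd(4,3,2,4,1,2) = 1

Coefficients: [4, 3, 2, 4, 1, 2]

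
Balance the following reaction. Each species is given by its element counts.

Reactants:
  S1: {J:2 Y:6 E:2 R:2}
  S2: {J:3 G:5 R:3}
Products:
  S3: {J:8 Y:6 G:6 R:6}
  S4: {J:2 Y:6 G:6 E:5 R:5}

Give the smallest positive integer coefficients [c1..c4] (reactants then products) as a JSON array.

J: 5·2+6·3 = 28 | 3·8+2·2 = 28
Y: 5·6+6·0 = 30 | 3·6+2·6 = 30
G: 5·0+6·5 = 30 | 3·6+2·6 = 30
E: 5·2+6·0 = 10 | 3·0+2·5 = 10
R: 5·2+6·3 = 28 | 3·6+2·5 = 28
gcd(5,6,3,2) = 1

Coefficients: [5, 6, 3, 2]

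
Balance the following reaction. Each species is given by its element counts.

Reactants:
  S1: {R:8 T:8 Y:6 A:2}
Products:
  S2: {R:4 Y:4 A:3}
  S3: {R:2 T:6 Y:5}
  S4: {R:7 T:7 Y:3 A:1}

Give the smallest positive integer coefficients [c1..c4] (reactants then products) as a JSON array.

Coefficients: [5, 2, 2, 4]

R: 5·8 = 40 | 2·4+2·2+4·7 = 40
T: 5·8 = 40 | 2·0+2·6+4·7 = 40
Y: 5·6 = 30 | 2·4+2·5+4·3 = 30
A: 5·2 = 10 | 2·3+2·0+4·1 = 10
gcd(5,2,2,4) = 1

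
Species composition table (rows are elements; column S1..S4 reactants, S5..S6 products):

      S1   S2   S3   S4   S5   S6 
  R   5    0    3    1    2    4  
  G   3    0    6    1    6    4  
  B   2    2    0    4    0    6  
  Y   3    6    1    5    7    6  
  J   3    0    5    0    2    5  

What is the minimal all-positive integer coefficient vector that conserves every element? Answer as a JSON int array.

Coefficients: [1, 4, 6, 5, 4, 5]

R: 1·5+4·0+6·3+5·1 = 28 | 4·2+5·4 = 28
G: 1·3+4·0+6·6+5·1 = 44 | 4·6+5·4 = 44
B: 1·2+4·2+6·0+5·4 = 30 | 4·0+5·6 = 30
Y: 1·3+4·6+6·1+5·5 = 58 | 4·7+5·6 = 58
J: 1·3+4·0+6·5+5·0 = 33 | 4·2+5·5 = 33
gcd(1,4,6,5,4,5) = 1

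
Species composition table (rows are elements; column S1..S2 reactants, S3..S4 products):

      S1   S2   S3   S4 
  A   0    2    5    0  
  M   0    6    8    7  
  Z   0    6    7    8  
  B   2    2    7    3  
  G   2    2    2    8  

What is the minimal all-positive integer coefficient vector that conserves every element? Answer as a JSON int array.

Coefficients: [5, 5, 2, 2]

A: 5·0+5·2 = 10 | 2·5+2·0 = 10
M: 5·0+5·6 = 30 | 2·8+2·7 = 30
Z: 5·0+5·6 = 30 | 2·7+2·8 = 30
B: 5·2+5·2 = 20 | 2·7+2·3 = 20
G: 5·2+5·2 = 20 | 2·2+2·8 = 20
gcd(5,5,2,2) = 1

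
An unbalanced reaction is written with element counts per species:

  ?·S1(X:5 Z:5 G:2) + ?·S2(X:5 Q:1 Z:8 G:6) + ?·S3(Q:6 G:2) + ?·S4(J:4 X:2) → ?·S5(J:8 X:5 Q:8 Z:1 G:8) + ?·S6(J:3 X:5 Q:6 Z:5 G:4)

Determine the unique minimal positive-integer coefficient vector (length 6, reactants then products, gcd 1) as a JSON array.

Coefficients: [1, 2, 5, 5, 1, 4]

J: 1·0+2·0+5·0+5·4 = 20 | 1·8+4·3 = 20
X: 1·5+2·5+5·0+5·2 = 25 | 1·5+4·5 = 25
Q: 1·0+2·1+5·6+5·0 = 32 | 1·8+4·6 = 32
Z: 1·5+2·8+5·0+5·0 = 21 | 1·1+4·5 = 21
G: 1·2+2·6+5·2+5·0 = 24 | 1·8+4·4 = 24
gcd(1,2,5,5,1,4) = 1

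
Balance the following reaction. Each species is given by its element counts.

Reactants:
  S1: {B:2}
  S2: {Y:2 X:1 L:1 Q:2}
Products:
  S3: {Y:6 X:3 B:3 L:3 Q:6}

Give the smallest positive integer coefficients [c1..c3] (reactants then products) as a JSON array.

Y: 3·0+6·2 = 12 | 2·6 = 12
X: 3·0+6·1 = 6 | 2·3 = 6
B: 3·2+6·0 = 6 | 2·3 = 6
L: 3·0+6·1 = 6 | 2·3 = 6
Q: 3·0+6·2 = 12 | 2·6 = 12
gcd(3,6,2) = 1

Coefficients: [3, 6, 2]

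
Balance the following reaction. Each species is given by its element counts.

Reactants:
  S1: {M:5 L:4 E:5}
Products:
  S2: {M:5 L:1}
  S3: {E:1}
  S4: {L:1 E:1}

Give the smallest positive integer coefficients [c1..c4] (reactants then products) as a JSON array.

Coefficients: [1, 1, 2, 3]

M: 1·5 = 5 | 1·5+2·0+3·0 = 5
L: 1·4 = 4 | 1·1+2·0+3·1 = 4
E: 1·5 = 5 | 1·0+2·1+3·1 = 5
gcd(1,1,2,3) = 1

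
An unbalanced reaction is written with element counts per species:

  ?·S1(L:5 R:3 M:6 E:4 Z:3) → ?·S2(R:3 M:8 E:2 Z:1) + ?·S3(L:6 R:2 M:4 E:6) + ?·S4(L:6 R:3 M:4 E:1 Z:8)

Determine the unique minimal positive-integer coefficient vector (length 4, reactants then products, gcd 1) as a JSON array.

Coefficients: [6, 2, 3, 2]

L: 6·5 = 30 | 2·0+3·6+2·6 = 30
R: 6·3 = 18 | 2·3+3·2+2·3 = 18
M: 6·6 = 36 | 2·8+3·4+2·4 = 36
E: 6·4 = 24 | 2·2+3·6+2·1 = 24
Z: 6·3 = 18 | 2·1+3·0+2·8 = 18
gcd(6,2,3,2) = 1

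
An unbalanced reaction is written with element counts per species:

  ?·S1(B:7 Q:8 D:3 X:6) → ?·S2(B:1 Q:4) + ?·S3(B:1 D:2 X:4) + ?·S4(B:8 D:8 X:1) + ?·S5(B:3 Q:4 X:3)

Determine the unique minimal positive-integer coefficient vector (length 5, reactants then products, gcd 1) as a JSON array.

B: 4·7 = 28 | 3·1+2·1+1·8+5·3 = 28
Q: 4·8 = 32 | 3·4+2·0+1·0+5·4 = 32
D: 4·3 = 12 | 3·0+2·2+1·8+5·0 = 12
X: 4·6 = 24 | 3·0+2·4+1·1+5·3 = 24
gcd(4,3,2,1,5) = 1

Coefficients: [4, 3, 2, 1, 5]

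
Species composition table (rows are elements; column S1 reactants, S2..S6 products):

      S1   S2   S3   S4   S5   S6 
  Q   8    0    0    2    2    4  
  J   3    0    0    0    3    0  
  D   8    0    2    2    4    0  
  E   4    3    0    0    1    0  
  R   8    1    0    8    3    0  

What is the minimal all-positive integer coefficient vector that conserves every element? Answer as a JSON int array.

Q: 4·8 = 32 | 4·0+6·0+2·2+4·2+5·4 = 32
J: 4·3 = 12 | 4·0+6·0+2·0+4·3+5·0 = 12
D: 4·8 = 32 | 4·0+6·2+2·2+4·4+5·0 = 32
E: 4·4 = 16 | 4·3+6·0+2·0+4·1+5·0 = 16
R: 4·8 = 32 | 4·1+6·0+2·8+4·3+5·0 = 32
gcd(4,4,6,2,4,5) = 1

Coefficients: [4, 4, 6, 2, 4, 5]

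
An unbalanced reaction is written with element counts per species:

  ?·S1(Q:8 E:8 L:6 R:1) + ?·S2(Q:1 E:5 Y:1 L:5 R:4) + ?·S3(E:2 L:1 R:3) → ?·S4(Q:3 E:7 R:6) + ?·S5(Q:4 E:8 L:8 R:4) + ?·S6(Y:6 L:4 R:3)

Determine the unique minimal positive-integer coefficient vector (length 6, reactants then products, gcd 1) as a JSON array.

Q: 3·8+6·1+4·0 = 30 | 2·3+6·4+1·0 = 30
E: 3·8+6·5+4·2 = 62 | 2·7+6·8+1·0 = 62
Y: 3·0+6·1+4·0 = 6 | 2·0+6·0+1·6 = 6
L: 3·6+6·5+4·1 = 52 | 2·0+6·8+1·4 = 52
R: 3·1+6·4+4·3 = 39 | 2·6+6·4+1·3 = 39
gcd(3,6,4,2,6,1) = 1

Coefficients: [3, 6, 4, 2, 6, 1]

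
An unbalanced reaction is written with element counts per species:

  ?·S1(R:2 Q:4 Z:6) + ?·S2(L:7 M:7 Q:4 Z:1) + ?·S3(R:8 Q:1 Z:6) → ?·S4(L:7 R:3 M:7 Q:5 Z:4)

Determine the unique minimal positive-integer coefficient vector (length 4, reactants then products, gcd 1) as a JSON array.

Coefficients: [1, 6, 2, 6]

L: 1·0+6·7+2·0 = 42 | 6·7 = 42
R: 1·2+6·0+2·8 = 18 | 6·3 = 18
M: 1·0+6·7+2·0 = 42 | 6·7 = 42
Q: 1·4+6·4+2·1 = 30 | 6·5 = 30
Z: 1·6+6·1+2·6 = 24 | 6·4 = 24
gcd(1,6,2,6) = 1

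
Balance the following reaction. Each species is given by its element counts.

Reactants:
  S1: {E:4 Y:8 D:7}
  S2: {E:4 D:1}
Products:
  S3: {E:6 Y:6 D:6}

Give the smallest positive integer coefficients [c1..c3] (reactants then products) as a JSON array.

Coefficients: [3, 3, 4]

E: 3·4+3·4 = 24 | 4·6 = 24
Y: 3·8+3·0 = 24 | 4·6 = 24
D: 3·7+3·1 = 24 | 4·6 = 24
gcd(3,3,4) = 1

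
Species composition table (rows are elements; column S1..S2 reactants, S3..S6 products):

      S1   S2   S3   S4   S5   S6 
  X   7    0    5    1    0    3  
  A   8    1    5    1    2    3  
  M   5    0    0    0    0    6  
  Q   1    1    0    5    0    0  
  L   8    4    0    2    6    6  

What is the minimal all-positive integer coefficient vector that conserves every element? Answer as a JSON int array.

Coefficients: [6, 4, 5, 2, 5, 5]

X: 6·7+4·0 = 42 | 5·5+2·1+5·0+5·3 = 42
A: 6·8+4·1 = 52 | 5·5+2·1+5·2+5·3 = 52
M: 6·5+4·0 = 30 | 5·0+2·0+5·0+5·6 = 30
Q: 6·1+4·1 = 10 | 5·0+2·5+5·0+5·0 = 10
L: 6·8+4·4 = 64 | 5·0+2·2+5·6+5·6 = 64
gcd(6,4,5,2,5,5) = 1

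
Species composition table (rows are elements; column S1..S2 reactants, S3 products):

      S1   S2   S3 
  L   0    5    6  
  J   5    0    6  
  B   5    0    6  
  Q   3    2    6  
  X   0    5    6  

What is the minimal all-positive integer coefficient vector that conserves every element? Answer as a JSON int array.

Coefficients: [6, 6, 5]

L: 6·0+6·5 = 30 | 5·6 = 30
J: 6·5+6·0 = 30 | 5·6 = 30
B: 6·5+6·0 = 30 | 5·6 = 30
Q: 6·3+6·2 = 30 | 5·6 = 30
X: 6·0+6·5 = 30 | 5·6 = 30
gcd(6,6,5) = 1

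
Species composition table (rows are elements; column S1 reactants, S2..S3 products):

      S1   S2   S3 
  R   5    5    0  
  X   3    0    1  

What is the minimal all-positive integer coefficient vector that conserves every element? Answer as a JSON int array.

Coefficients: [1, 1, 3]

R: 1·5 = 5 | 1·5+3·0 = 5
X: 1·3 = 3 | 1·0+3·1 = 3
gcd(1,1,3) = 1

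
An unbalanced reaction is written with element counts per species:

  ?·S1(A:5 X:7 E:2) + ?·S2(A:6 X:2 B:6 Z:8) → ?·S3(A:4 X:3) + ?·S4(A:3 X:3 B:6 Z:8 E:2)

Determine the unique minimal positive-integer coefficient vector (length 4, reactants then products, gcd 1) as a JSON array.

Coefficients: [1, 1, 2, 1]

A: 1·5+1·6 = 11 | 2·4+1·3 = 11
X: 1·7+1·2 = 9 | 2·3+1·3 = 9
B: 1·0+1·6 = 6 | 2·0+1·6 = 6
Z: 1·0+1·8 = 8 | 2·0+1·8 = 8
E: 1·2+1·0 = 2 | 2·0+1·2 = 2
gcd(1,1,2,1) = 1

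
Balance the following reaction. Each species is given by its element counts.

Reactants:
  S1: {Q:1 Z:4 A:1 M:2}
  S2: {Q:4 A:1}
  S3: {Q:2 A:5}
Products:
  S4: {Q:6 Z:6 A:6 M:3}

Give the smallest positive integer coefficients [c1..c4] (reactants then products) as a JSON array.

Coefficients: [6, 3, 3, 4]

Q: 6·1+3·4+3·2 = 24 | 4·6 = 24
Z: 6·4+3·0+3·0 = 24 | 4·6 = 24
A: 6·1+3·1+3·5 = 24 | 4·6 = 24
M: 6·2+3·0+3·0 = 12 | 4·3 = 12
gcd(6,3,3,4) = 1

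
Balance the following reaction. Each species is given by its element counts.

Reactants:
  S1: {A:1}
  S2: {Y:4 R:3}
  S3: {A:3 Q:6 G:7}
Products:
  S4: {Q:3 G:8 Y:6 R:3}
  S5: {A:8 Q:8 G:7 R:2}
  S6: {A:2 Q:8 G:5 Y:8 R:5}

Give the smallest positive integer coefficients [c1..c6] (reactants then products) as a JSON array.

A: 3·1+5·0+5·3 = 18 | 2·0+2·8+1·2 = 18
Q: 3·0+5·0+5·6 = 30 | 2·3+2·8+1·8 = 30
G: 3·0+5·0+5·7 = 35 | 2·8+2·7+1·5 = 35
Y: 3·0+5·4+5·0 = 20 | 2·6+2·0+1·8 = 20
R: 3·0+5·3+5·0 = 15 | 2·3+2·2+1·5 = 15
gcd(3,5,5,2,2,1) = 1

Coefficients: [3, 5, 5, 2, 2, 1]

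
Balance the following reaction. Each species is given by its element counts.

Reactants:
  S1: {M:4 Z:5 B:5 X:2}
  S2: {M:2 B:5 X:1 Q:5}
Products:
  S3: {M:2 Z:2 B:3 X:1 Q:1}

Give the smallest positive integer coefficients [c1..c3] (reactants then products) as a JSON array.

M: 2·4+1·2 = 10 | 5·2 = 10
Z: 2·5+1·0 = 10 | 5·2 = 10
B: 2·5+1·5 = 15 | 5·3 = 15
X: 2·2+1·1 = 5 | 5·1 = 5
Q: 2·0+1·5 = 5 | 5·1 = 5
gcd(2,1,5) = 1

Coefficients: [2, 1, 5]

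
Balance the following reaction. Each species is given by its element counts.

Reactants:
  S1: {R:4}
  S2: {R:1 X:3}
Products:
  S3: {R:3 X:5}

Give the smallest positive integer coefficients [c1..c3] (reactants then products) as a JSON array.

Coefficients: [1, 5, 3]

R: 1·4+5·1 = 9 | 3·3 = 9
X: 1·0+5·3 = 15 | 3·5 = 15
gcd(1,5,3) = 1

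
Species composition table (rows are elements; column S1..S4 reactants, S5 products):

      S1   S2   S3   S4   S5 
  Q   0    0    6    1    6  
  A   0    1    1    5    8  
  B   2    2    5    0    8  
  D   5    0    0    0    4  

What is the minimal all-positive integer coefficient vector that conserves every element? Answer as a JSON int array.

Coefficients: [4, 6, 4, 6, 5]

Q: 4·0+6·0+4·6+6·1 = 30 | 5·6 = 30
A: 4·0+6·1+4·1+6·5 = 40 | 5·8 = 40
B: 4·2+6·2+4·5+6·0 = 40 | 5·8 = 40
D: 4·5+6·0+4·0+6·0 = 20 | 5·4 = 20
gcd(4,6,4,6,5) = 1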